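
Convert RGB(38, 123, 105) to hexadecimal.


R = 38 → 26 (hex)
G = 123 → 7B (hex)
B = 105 → 69 (hex)
Hex = #267B69


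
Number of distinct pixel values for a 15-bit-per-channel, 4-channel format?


Total bits = 15 bits/channel × 4 channels = 60 bits
Distinct pixel values = 2^60
= 1,152,921,504,606,846,976 pixel values


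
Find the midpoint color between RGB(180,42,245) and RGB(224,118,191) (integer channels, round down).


Midpoint: each channel = ⌊(C₁+C₂)/2⌋
R: ⌊(180+224)/2⌋ = 202
G: ⌊(42+118)/2⌋ = 80
B: ⌊(245+191)/2⌋ = 218
= RGB(202, 80, 218)


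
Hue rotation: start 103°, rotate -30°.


New hue = (H + rotation) mod 360
New hue = (103 -30) mod 360
= 73 mod 360
= 73°


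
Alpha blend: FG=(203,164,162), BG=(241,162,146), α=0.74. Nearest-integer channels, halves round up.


C = α×F + (1-α)×B, with 1-α = 0.26
R: 0.74×203 + 0.26×241 = 150.22 + 62.66 = 212.88 → 213
G: 0.74×164 + 0.26×162 = 121.36 + 42.12 = 163.48 → 163
B: 0.74×162 + 0.26×146 = 119.88 + 37.96 = 157.84 → 158
= RGB(213, 163, 158)


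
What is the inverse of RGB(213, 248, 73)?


Invert: (255-R, 255-G, 255-B)
R: 255-213 = 42
G: 255-248 = 7
B: 255-73 = 182
= RGB(42, 7, 182)


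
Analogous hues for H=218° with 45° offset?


Base hue: 218°
Left analog: (218 - 45) mod 360 = 173°
Right analog: (218 + 45) mod 360 = 263°
Analogous hues = 173° and 263°


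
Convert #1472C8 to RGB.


14 → 20 (R)
72 → 114 (G)
C8 → 200 (B)
= RGB(20, 114, 200)


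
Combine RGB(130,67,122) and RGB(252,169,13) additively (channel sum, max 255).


Additive: each channel = min(255, C₁+C₂)
R: 130+252 = 382 → 255
G: 67+169 = 236 → 236
B: 122+13 = 135 → 135
= RGB(255, 236, 135)


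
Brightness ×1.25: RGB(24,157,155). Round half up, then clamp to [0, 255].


Multiply each channel by 1.25, round half up, clamp to [0, 255]
R: 24×1.25 = 30
G: 157×1.25 = 196.25 → round → 196
B: 155×1.25 = 193.75 → round → 194
= RGB(30, 196, 194)


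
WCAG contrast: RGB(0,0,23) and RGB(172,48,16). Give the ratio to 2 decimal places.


Linearize each sRGB channel c=v/255: c/12.92 if c ≤ 0.04045 else ((c+0.055)/1.055)^2.4
L = 0.2126×R_lin + 0.7152×G_lin + 0.0722×B_lin
Color 1 (0,0,23):
  R=0: 0/255≈0.0000 ≤ 0.04045 → 0.0000/12.92 ≈ 0.00000
  G=0: 0/255≈0.0000 ≤ 0.04045 → 0.0000/12.92 ≈ 0.00000
  B=23: 23/255≈0.0902 > 0.04045 → ((0.0902+0.055)/1.055)^2.4 ≈ 0.00857
  L1 = 0.2126×0.00000 + 0.7152×0.00000 + 0.0722×0.00857 ≈ 0.00062
Color 2 (172,48,16):
  R=172: 172/255≈0.6745 > 0.04045 → ((0.6745+0.055)/1.055)^2.4 ≈ 0.41254
  G=48: 48/255≈0.1882 > 0.04045 → ((0.1882+0.055)/1.055)^2.4 ≈ 0.02956
  B=16: 16/255≈0.0627 > 0.04045 → ((0.0627+0.055)/1.055)^2.4 ≈ 0.00518
  L2 = 0.2126×0.41254 + 0.7152×0.02956 + 0.0722×0.00518 ≈ 0.10922
Lighter = 0.10922, Darker = 0.00062
Ratio = (L_lighter + 0.05) / (L_darker + 0.05)
Ratio = (0.10922 + 0.05) / (0.00062 + 0.05) = 0.15922 / 0.05062 ≈ 3.1455
Ratio ≈ 3.15:1


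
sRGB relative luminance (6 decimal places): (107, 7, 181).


Linearize each channel (sRGB transfer function): c = v/255; c_lin = c/12.92 if c ≤ 0.04045, else ((c+0.055)/1.055)^2.4
  R: 107/255 ≈ 0.419608 > 0.04045 → ((0.419608+0.055)/1.055)^2.4 ≈ 0.147027
  G: 7/255 ≈ 0.027451 ≤ 0.04045 → 0.027451/12.92 ≈ 0.002125
  B: 181/255 ≈ 0.709804 > 0.04045 → ((0.709804+0.055)/1.055)^2.4 ≈ 0.462077
R_lin = 0.147027, G_lin = 0.002125, B_lin = 0.462077
L = 0.2126×R + 0.7152×G + 0.0722×B
L = 0.2126×0.147027 + 0.7152×0.002125 + 0.0722×0.462077
L ≈ 0.066140


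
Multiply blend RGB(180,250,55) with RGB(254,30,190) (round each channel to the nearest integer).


Multiply: C = A×B/255, rounded to nearest integer
R: 180×254/255 = 45720/255 ≈ 179.294 → 179
G: 250×30/255 = 7500/255 ≈ 29.412 → 29
B: 55×190/255 = 10450/255 ≈ 40.980 → 41
= RGB(179, 29, 41)


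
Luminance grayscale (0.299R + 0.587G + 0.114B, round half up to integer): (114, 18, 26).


Gray = 0.299×R + 0.587×G + 0.114×B
Gray = 0.299×114 + 0.587×18 + 0.114×26
Gray = 34.086 + 10.566 + 2.964
Gray = 47.616 → round half up → 48
Gray = 48


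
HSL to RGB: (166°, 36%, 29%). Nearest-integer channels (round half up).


H=166°, S=0.36, L=0.29
C = (1-|2L-1|)×S = (1-|-0.42|)×0.36 = 0.2088
H' = H/60 = 166/60 ≈ 2.7667; X = C×(1-|H' mod 2 - 1|) = 0.16008
m = L - C/2 = 0.29 - 0.1044 = 0.1856
Sector ⌊H'⌋ = 2 → (R',G',B') = (0.0, 0.2088, 0.16008)
RGB = ((R'+m)×255, (G'+m)×255, (B'+m)×255) = (47.328, 100.572, 88.1484)
Round half up → RGB(47, 101, 88)


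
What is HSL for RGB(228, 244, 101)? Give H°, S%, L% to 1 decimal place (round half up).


Normalize: R'=228/255≈0.8941, G'=244/255≈0.9569, B'=101/255≈0.3961
Max=244/255, Min=101/255, Δ=Max-Min=143/255
L = (Max+Min)/2 = (244+101)/510 = 345/510 = 0.67647… → L = 67.6%
L > 0.5 → S = Δ/(2-Max-Min) = 143/(510-244-101) = 143/165 = 0.86666… → S = 86.7%
(the 1/255 factors cancel in S and H, so raw channel differences can be used)
Max is G' → H = 60 × ((B-R)/Δ + 2) = 60 × ((101-228)/143 + 2)
  -127/143 + 2 = -0.8881… + 2 = 1.1118…
  H = 60 × 1.1118… = 66.713…° → H = 66.7°
= HSL(66.7°, 86.7%, 67.6%)


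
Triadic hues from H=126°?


Triadic: equally spaced at 120° intervals
H1 = 126°
H2 = (126 + 120) mod 360 = 246°
H3 = (126 + 240) mod 360 = 6°
Triadic = 126°, 246°, 6°


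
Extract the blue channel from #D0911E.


Color: #D0911E
R = D0 = 208
G = 91 = 145
B = 1E = 30
Blue = 30


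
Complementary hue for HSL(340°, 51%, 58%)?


Complement = opposite side of color wheel = hue + 180°
H' = (340 + 180) mod 360 = 160°
S and L unchanged.
= HSL(160°, 51%, 58%)


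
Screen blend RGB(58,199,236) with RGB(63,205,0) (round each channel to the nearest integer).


Screen: C = 255 - (255-A)×(255-B)/255, rounded to nearest integer
R: 255 - (255-58)×(255-63)/255 = 255 - 37824/255 ≈ 255 - 148.329 = 106.671 → 107
G: 255 - (255-199)×(255-205)/255 = 255 - 2800/255 ≈ 255 - 10.980 = 244.020 → 244
B: 255 - (255-236)×(255-0)/255 = 255 - 4845/255 ≈ 255 - 19.000 = 236.000 → 236
= RGB(107, 244, 236)


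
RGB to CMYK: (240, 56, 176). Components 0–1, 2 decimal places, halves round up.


R'=240/255≈0.9412, G'=56/255≈0.2196, B'=176/255≈0.6902
K = 1 - max(R',G',B') = 1 - 240/255 = 15/255 = 0.05882… → 0.06
(1-R'-K)/(1-K) simplifies to (max-R)/max with max = 240:
C = (240-240)/240 = 0/240 = 0 → 0.00
M = (240-56)/240 = 184/240 = 0.76666… → 0.77
Y = (240-176)/240 = 64/240 = 0.26666… → 0.27
= CMYK(0.00, 0.77, 0.27, 0.06)


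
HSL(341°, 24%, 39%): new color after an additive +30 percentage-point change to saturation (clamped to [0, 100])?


Original S = 24%
Adjustment = +30 percentage points
New S = 24 + (30) = 54
Clamp to [0, 100] → 54
= HSL(341°, 54%, 39%)


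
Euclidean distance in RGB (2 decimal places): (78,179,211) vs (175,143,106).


d = √[(R₁-R₂)² + (G₁-G₂)² + (B₁-B₂)²]
d = √[(78-175)² + (179-143)² + (211-106)²]
d = √[9409 + 1296 + 11025]
d = √21730
d ≈ 147.41


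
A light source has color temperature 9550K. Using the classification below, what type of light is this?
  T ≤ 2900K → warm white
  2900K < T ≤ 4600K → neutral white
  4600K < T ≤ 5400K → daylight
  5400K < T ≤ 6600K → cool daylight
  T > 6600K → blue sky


Temperature: 9550K
9550K > 6600K → blue sky
Classification: blue sky


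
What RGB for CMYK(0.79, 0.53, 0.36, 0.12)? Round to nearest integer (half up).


R = 255 × (1-C) × (1-K) = 255 × 0.21 × 0.88 = 47.124 → 47
G = 255 × (1-M) × (1-K) = 255 × 0.47 × 0.88 = 105.468 → 105
B = 255 × (1-Y) × (1-K) = 255 × 0.64 × 0.88 = 143.616 → 144
= RGB(47, 105, 144)


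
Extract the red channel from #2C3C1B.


Color: #2C3C1B
R = 2C = 44
G = 3C = 60
B = 1B = 27
Red = 44


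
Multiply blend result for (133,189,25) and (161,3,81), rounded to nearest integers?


Multiply: C = A×B/255, rounded to nearest integer
R: 133×161/255 = 21413/255 ≈ 83.973 → 84
G: 189×3/255 = 567/255 ≈ 2.224 → 2
B: 25×81/255 = 2025/255 ≈ 7.941 → 8
= RGB(84, 2, 8)


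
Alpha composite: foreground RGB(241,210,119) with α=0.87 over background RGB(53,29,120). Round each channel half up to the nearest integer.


C = α×F + (1-α)×B, with 1-α = 0.13
R: 0.87×241 + 0.13×53 = 209.67 + 6.89 = 216.56 → 217
G: 0.87×210 + 0.13×29 = 182.70 + 3.77 = 186.47 → 186
B: 0.87×119 + 0.13×120 = 103.53 + 15.60 = 119.13 → 119
= RGB(217, 186, 119)


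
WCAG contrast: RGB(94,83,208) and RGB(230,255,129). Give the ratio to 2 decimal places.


Linearize each sRGB channel c=v/255: c/12.92 if c ≤ 0.04045 else ((c+0.055)/1.055)^2.4
L = 0.2126×R_lin + 0.7152×G_lin + 0.0722×B_lin
Color 1 (94,83,208):
  R=94: 94/255≈0.3686 > 0.04045 → ((0.3686+0.055)/1.055)^2.4 ≈ 0.11193
  G=83: 83/255≈0.3255 > 0.04045 → ((0.3255+0.055)/1.055)^2.4 ≈ 0.08650
  B=208: 208/255≈0.8157 > 0.04045 → ((0.8157+0.055)/1.055)^2.4 ≈ 0.63076
  L1 = 0.2126×0.11193 + 0.7152×0.08650 + 0.0722×0.63076 ≈ 0.13120
Color 2 (230,255,129):
  R=230: 230/255≈0.9020 > 0.04045 → ((0.9020+0.055)/1.055)^2.4 ≈ 0.79130
  G=255: 255/255≈1.0000 > 0.04045 → ((1.0000+0.055)/1.055)^2.4 ≈ 1.00000
  B=129: 129/255≈0.5059 > 0.04045 → ((0.5059+0.055)/1.055)^2.4 ≈ 0.21953
  L2 = 0.2126×0.79130 + 0.7152×1.00000 + 0.0722×0.21953 ≈ 0.89928
Lighter = 0.89928, Darker = 0.13120
Ratio = (L_lighter + 0.05) / (L_darker + 0.05)
Ratio = (0.89928 + 0.05) / (0.13120 + 0.05) = 0.94928 / 0.18120 ≈ 5.2388
Ratio ≈ 5.24:1


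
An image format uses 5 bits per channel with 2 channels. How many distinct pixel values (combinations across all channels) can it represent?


Total bits = 5 bits/channel × 2 channels = 10 bits
Distinct pixel values = 2^10
= 1,024 pixel values


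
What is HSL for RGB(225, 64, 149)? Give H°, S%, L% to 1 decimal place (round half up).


Normalize: R'=225/255≈0.8824, G'=64/255≈0.2510, B'=149/255≈0.5843
Max=225/255, Min=64/255, Δ=Max-Min=161/255
L = (Max+Min)/2 = (225+64)/510 = 289/510 = 0.56666… → L = 56.7%
L > 0.5 → S = Δ/(2-Max-Min) = 161/(510-225-64) = 161/221 = 0.72850… → S = 72.9%
(the 1/255 factors cancel in S and H, so raw channel differences can be used)
Max is R' → H = 60 × (((G-B)/Δ) mod 6) = 60 × (((64-149)/161) mod 6)
  (-85)/161 = -0.5279…; negative, so add 6 → 5.4720…
  H = 60 × 5.4720… = 328.322…° → H = 328.3°
= HSL(328.3°, 72.9%, 56.7%)


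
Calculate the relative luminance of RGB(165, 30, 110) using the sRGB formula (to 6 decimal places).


Linearize each channel (sRGB transfer function): c = v/255; c_lin = c/12.92 if c ≤ 0.04045, else ((c+0.055)/1.055)^2.4
  R: 165/255 ≈ 0.647059 > 0.04045 → ((0.647059+0.055)/1.055)^2.4 ≈ 0.376262
  G: 30/255 ≈ 0.117647 > 0.04045 → ((0.117647+0.055)/1.055)^2.4 ≈ 0.012983
  B: 110/255 ≈ 0.431373 > 0.04045 → ((0.431373+0.055)/1.055)^2.4 ≈ 0.155926
R_lin = 0.376262, G_lin = 0.012983, B_lin = 0.155926
L = 0.2126×R + 0.7152×G + 0.0722×B
L = 0.2126×0.376262 + 0.7152×0.012983 + 0.0722×0.155926
L ≈ 0.100537


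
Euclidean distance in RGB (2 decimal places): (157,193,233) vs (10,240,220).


d = √[(R₁-R₂)² + (G₁-G₂)² + (B₁-B₂)²]
d = √[(157-10)² + (193-240)² + (233-220)²]
d = √[21609 + 2209 + 169]
d = √23987
d ≈ 154.88


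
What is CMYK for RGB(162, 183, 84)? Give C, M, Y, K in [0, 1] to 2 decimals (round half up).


R'=162/255≈0.6353, G'=183/255≈0.7176, B'=84/255≈0.3294
K = 1 - max(R',G',B') = 1 - 183/255 = 72/255 = 0.28235… → 0.28
(1-R'-K)/(1-K) simplifies to (max-R)/max with max = 183:
C = (183-162)/183 = 21/183 = 0.11475… → 0.11
M = (183-183)/183 = 0/183 = 0 → 0.00
Y = (183-84)/183 = 99/183 = 0.54098… → 0.54
= CMYK(0.11, 0.00, 0.54, 0.28)


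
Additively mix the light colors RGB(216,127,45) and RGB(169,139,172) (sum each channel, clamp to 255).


Additive: each channel = min(255, C₁+C₂)
R: 216+169 = 385 → 255
G: 127+139 = 266 → 255
B: 45+172 = 217 → 217
= RGB(255, 255, 217)


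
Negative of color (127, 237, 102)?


Invert: (255-R, 255-G, 255-B)
R: 255-127 = 128
G: 255-237 = 18
B: 255-102 = 153
= RGB(128, 18, 153)


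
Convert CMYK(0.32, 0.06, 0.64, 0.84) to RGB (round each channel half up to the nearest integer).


R = 255 × (1-C) × (1-K) = 255 × 0.68 × 0.16 = 27.744 → 28
G = 255 × (1-M) × (1-K) = 255 × 0.94 × 0.16 = 38.352 → 38
B = 255 × (1-Y) × (1-K) = 255 × 0.36 × 0.16 = 14.688 → 15
= RGB(28, 38, 15)


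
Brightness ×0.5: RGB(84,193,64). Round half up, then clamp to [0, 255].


Multiply each channel by 0.5, round half up, clamp to [0, 255]
R: 84×0.5 = 42
G: 193×0.5 = 96.5 → round → 97
B: 64×0.5 = 32
= RGB(42, 97, 32)


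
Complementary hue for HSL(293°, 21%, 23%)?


Complement = opposite side of color wheel = hue + 180°
H' = (293 + 180) mod 360 = 113°
S and L unchanged.
= HSL(113°, 21%, 23%)


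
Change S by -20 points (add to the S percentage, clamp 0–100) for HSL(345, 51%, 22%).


Original S = 51%
Adjustment = -20 percentage points
New S = 51 + (-20) = 31
Clamp to [0, 100] → 31
= HSL(345°, 31%, 22%)


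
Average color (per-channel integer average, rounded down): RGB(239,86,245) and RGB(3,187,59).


Midpoint: each channel = ⌊(C₁+C₂)/2⌋
R: ⌊(239+3)/2⌋ = 121
G: ⌊(86+187)/2⌋ = 136
B: ⌊(245+59)/2⌋ = 152
= RGB(121, 136, 152)


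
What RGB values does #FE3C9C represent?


FE → 254 (R)
3C → 60 (G)
9C → 156 (B)
= RGB(254, 60, 156)


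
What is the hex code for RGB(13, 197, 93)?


R = 13 → 0D (hex)
G = 197 → C5 (hex)
B = 93 → 5D (hex)
Hex = #0DC55D


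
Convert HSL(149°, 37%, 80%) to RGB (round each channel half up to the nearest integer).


H=149°, S=0.37, L=0.80
C = (1-|2L-1|)×S = (1-|0.60|)×0.37 = 0.148
H' = H/60 = 149/60 ≈ 2.4833; X = C×(1-|H' mod 2 - 1|) ≈ 0.0715
m = L - C/2 = 0.80 - 0.074 = 0.726
Sector ⌊H'⌋ = 2 → (R',G',B') = (0.0, 0.148, ≈0.0715)
RGB = ((R'+m)×255, (G'+m)×255, (B'+m)×255) = (185.13, 222.87, 203.371)
Round half up → RGB(185, 223, 203)


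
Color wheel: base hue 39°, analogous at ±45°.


Base hue: 39°
Left analog: (39 - 45) mod 360 = 354°
Right analog: (39 + 45) mod 360 = 84°
Analogous hues = 354° and 84°


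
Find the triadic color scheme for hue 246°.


Triadic: equally spaced at 120° intervals
H1 = 246°
H2 = (246 + 120) mod 360 = 6°
H3 = (246 + 240) mod 360 = 126°
Triadic = 246°, 6°, 126°


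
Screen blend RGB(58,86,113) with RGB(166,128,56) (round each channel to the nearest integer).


Screen: C = 255 - (255-A)×(255-B)/255, rounded to nearest integer
R: 255 - (255-58)×(255-166)/255 = 255 - 17533/255 ≈ 255 - 68.757 = 186.243 → 186
G: 255 - (255-86)×(255-128)/255 = 255 - 21463/255 ≈ 255 - 84.169 = 170.831 → 171
B: 255 - (255-113)×(255-56)/255 = 255 - 28258/255 ≈ 255 - 110.816 = 144.184 → 144
= RGB(186, 171, 144)


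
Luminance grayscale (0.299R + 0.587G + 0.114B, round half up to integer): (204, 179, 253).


Gray = 0.299×R + 0.587×G + 0.114×B
Gray = 0.299×204 + 0.587×179 + 0.114×253
Gray = 60.996 + 105.073 + 28.842
Gray = 194.911 → round half up → 195
Gray = 195


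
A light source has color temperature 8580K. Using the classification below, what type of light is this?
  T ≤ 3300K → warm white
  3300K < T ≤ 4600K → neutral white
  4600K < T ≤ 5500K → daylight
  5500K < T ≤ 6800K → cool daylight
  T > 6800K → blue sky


Temperature: 8580K
8580K > 6800K → blue sky
Classification: blue sky


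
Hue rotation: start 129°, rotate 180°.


New hue = (H + rotation) mod 360
New hue = (129 + 180) mod 360
= 309 mod 360
= 309°


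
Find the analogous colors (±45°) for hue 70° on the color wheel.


Base hue: 70°
Left analog: (70 - 45) mod 360 = 25°
Right analog: (70 + 45) mod 360 = 115°
Analogous hues = 25° and 115°


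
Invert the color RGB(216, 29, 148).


Invert: (255-R, 255-G, 255-B)
R: 255-216 = 39
G: 255-29 = 226
B: 255-148 = 107
= RGB(39, 226, 107)


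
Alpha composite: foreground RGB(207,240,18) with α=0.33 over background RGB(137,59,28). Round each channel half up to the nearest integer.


C = α×F + (1-α)×B, with 1-α = 0.67
R: 0.33×207 + 0.67×137 = 68.31 + 91.79 = 160.10 → 160
G: 0.33×240 + 0.67×59 = 79.20 + 39.53 = 118.73 → 119
B: 0.33×18 + 0.67×28 = 5.94 + 18.76 = 24.70 → 25
= RGB(160, 119, 25)


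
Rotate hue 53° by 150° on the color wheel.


New hue = (H + rotation) mod 360
New hue = (53 + 150) mod 360
= 203 mod 360
= 203°


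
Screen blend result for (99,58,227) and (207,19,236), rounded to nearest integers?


Screen: C = 255 - (255-A)×(255-B)/255, rounded to nearest integer
R: 255 - (255-99)×(255-207)/255 = 255 - 7488/255 ≈ 255 - 29.365 = 225.635 → 226
G: 255 - (255-58)×(255-19)/255 = 255 - 46492/255 ≈ 255 - 182.322 = 72.678 → 73
B: 255 - (255-227)×(255-236)/255 = 255 - 532/255 ≈ 255 - 2.086 = 252.914 → 253
= RGB(226, 73, 253)


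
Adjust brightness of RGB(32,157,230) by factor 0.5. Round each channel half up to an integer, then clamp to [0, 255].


Multiply each channel by 0.5, round half up, clamp to [0, 255]
R: 32×0.5 = 16
G: 157×0.5 = 78.5 → round → 79
B: 230×0.5 = 115
= RGB(16, 79, 115)


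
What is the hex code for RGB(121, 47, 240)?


R = 121 → 79 (hex)
G = 47 → 2F (hex)
B = 240 → F0 (hex)
Hex = #792FF0


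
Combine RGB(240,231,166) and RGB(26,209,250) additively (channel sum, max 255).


Additive: each channel = min(255, C₁+C₂)
R: 240+26 = 266 → 255
G: 231+209 = 440 → 255
B: 166+250 = 416 → 255
= RGB(255, 255, 255)


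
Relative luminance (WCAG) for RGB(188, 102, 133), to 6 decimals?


Linearize each channel (sRGB transfer function): c = v/255; c_lin = c/12.92 if c ≤ 0.04045, else ((c+0.055)/1.055)^2.4
  R: 188/255 ≈ 0.737255 > 0.04045 → ((0.737255+0.055)/1.055)^2.4 ≈ 0.502886
  G: 102/255 ≈ 0.400000 > 0.04045 → ((0.400000+0.055)/1.055)^2.4 ≈ 0.132868
  B: 133/255 ≈ 0.521569 > 0.04045 → ((0.521569+0.055)/1.055)^2.4 ≈ 0.234551
R_lin = 0.502886, G_lin = 0.132868, B_lin = 0.234551
L = 0.2126×R + 0.7152×G + 0.0722×B
L = 0.2126×0.502886 + 0.7152×0.132868 + 0.0722×0.234551
L ≈ 0.218876


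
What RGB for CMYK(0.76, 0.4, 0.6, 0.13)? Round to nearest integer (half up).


R = 255 × (1-C) × (1-K) = 255 × 0.24 × 0.87 = 53.244 → 53
G = 255 × (1-M) × (1-K) = 255 × 0.60 × 0.87 = 133.11 → 133
B = 255 × (1-Y) × (1-K) = 255 × 0.40 × 0.87 = 88.74 → 89
= RGB(53, 133, 89)


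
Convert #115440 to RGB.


11 → 17 (R)
54 → 84 (G)
40 → 64 (B)
= RGB(17, 84, 64)


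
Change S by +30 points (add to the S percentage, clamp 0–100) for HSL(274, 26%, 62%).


Original S = 26%
Adjustment = +30 percentage points
New S = 26 + (30) = 56
Clamp to [0, 100] → 56
= HSL(274°, 56%, 62%)


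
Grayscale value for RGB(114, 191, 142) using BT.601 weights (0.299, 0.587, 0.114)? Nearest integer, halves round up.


Gray = 0.299×R + 0.587×G + 0.114×B
Gray = 0.299×114 + 0.587×191 + 0.114×142
Gray = 34.086 + 112.117 + 16.188
Gray = 162.391 → round half up → 162
Gray = 162


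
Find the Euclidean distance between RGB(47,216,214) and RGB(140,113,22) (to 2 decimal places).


d = √[(R₁-R₂)² + (G₁-G₂)² + (B₁-B₂)²]
d = √[(47-140)² + (216-113)² + (214-22)²]
d = √[8649 + 10609 + 36864]
d = √56122
d ≈ 236.90


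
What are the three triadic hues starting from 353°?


Triadic: equally spaced at 120° intervals
H1 = 353°
H2 = (353 + 120) mod 360 = 113°
H3 = (353 + 240) mod 360 = 233°
Triadic = 353°, 113°, 233°


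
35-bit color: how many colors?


Colors = 2^bits = 2^35
= 34,359,738,368 colors


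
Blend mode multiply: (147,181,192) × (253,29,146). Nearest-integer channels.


Multiply: C = A×B/255, rounded to nearest integer
R: 147×253/255 = 37191/255 ≈ 145.847 → 146
G: 181×29/255 = 5249/255 ≈ 20.584 → 21
B: 192×146/255 = 28032/255 ≈ 109.929 → 110
= RGB(146, 21, 110)


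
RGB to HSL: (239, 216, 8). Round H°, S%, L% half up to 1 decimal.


Normalize: R'=239/255≈0.9373, G'=216/255≈0.8471, B'=8/255≈0.0314
Max=239/255, Min=8/255, Δ=Max-Min=231/255
L = (Max+Min)/2 = (239+8)/510 = 247/510 = 0.48431… → L = 48.4%
L ≤ 0.5 → S = Δ/(Max+Min) = 231/(239+8) = 231/247 = 0.93522… → S = 93.5%
(the 1/255 factors cancel in S and H, so raw channel differences can be used)
Max is R' → H = 60 × (((G-B)/Δ) mod 6) = 60 × (((216-8)/231) mod 6)
  208/231 = 0.9004…
  H = 60 × 0.9004… = 54.025…° → H = 54.0°
= HSL(54.0°, 93.5%, 48.4%)


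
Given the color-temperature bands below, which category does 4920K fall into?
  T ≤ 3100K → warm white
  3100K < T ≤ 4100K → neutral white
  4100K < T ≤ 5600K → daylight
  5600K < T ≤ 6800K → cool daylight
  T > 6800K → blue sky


Temperature: 4920K
4100K < 4920K ≤ 5600K → daylight
Classification: daylight


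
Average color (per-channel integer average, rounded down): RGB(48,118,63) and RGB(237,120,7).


Midpoint: each channel = ⌊(C₁+C₂)/2⌋
R: ⌊(48+237)/2⌋ = 142
G: ⌊(118+120)/2⌋ = 119
B: ⌊(63+7)/2⌋ = 35
= RGB(142, 119, 35)


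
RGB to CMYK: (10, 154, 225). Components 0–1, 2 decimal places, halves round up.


R'=10/255≈0.0392, G'=154/255≈0.6039, B'=225/255≈0.8824
K = 1 - max(R',G',B') = 1 - 225/255 = 30/255 = 0.11764… → 0.12
(1-R'-K)/(1-K) simplifies to (max-R)/max with max = 225:
C = (225-10)/225 = 215/225 = 0.95555… → 0.96
M = (225-154)/225 = 71/225 = 0.31555… → 0.32
Y = (225-225)/225 = 0/225 = 0 → 0.00
= CMYK(0.96, 0.32, 0.00, 0.12)


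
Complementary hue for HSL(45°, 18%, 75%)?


Complement = opposite side of color wheel = hue + 180°
H' = (45 + 180) mod 360 = 225°
S and L unchanged.
= HSL(225°, 18%, 75%)


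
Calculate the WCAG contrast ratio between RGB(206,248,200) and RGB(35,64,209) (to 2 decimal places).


Linearize each sRGB channel c=v/255: c/12.92 if c ≤ 0.04045 else ((c+0.055)/1.055)^2.4
L = 0.2126×R_lin + 0.7152×G_lin + 0.0722×B_lin
Color 1 (206,248,200):
  R=206: 206/255≈0.8078 > 0.04045 → ((0.8078+0.055)/1.055)^2.4 ≈ 0.61721
  G=248: 248/255≈0.9725 > 0.04045 → ((0.9725+0.055)/1.055)^2.4 ≈ 0.93869
  B=200: 200/255≈0.7843 > 0.04045 → ((0.7843+0.055)/1.055)^2.4 ≈ 0.57758
  L1 = 0.2126×0.61721 + 0.7152×0.93869 + 0.0722×0.57758 ≈ 0.84427
Color 2 (35,64,209):
  R=35: 35/255≈0.1373 > 0.04045 → ((0.1373+0.055)/1.055)^2.4 ≈ 0.01681
  G=64: 64/255≈0.2510 > 0.04045 → ((0.2510+0.055)/1.055)^2.4 ≈ 0.05127
  B=209: 209/255≈0.8196 > 0.04045 → ((0.8196+0.055)/1.055)^2.4 ≈ 0.63760
  L2 = 0.2126×0.01681 + 0.7152×0.05127 + 0.0722×0.63760 ≈ 0.08628
Lighter = 0.84427, Darker = 0.08628
Ratio = (L_lighter + 0.05) / (L_darker + 0.05)
Ratio = (0.84427 + 0.05) / (0.08628 + 0.05) = 0.89427 / 0.13628 ≈ 6.5622
Ratio ≈ 6.56:1


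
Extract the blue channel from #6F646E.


Color: #6F646E
R = 6F = 111
G = 64 = 100
B = 6E = 110
Blue = 110


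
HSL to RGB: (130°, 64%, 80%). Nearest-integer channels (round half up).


H=130°, S=0.64, L=0.80
C = (1-|2L-1|)×S = (1-|0.60|)×0.64 = 0.256
H' = H/60 = 130/60 ≈ 2.1667; X = C×(1-|H' mod 2 - 1|) ≈ 0.0427
m = L - C/2 = 0.80 - 0.128 = 0.672
Sector ⌊H'⌋ = 2 → (R',G',B') = (0.0, 0.256, ≈0.0427)
RGB = ((R'+m)×255, (G'+m)×255, (B'+m)×255) = (171.36, 236.64, 182.24)
Round half up → RGB(171, 237, 182)


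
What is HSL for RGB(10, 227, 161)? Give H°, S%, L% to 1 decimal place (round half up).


Normalize: R'=10/255≈0.0392, G'=227/255≈0.8902, B'=161/255≈0.6314
Max=227/255, Min=10/255, Δ=Max-Min=217/255
L = (Max+Min)/2 = (227+10)/510 = 237/510 = 0.46470… → L = 46.5%
L ≤ 0.5 → S = Δ/(Max+Min) = 217/(227+10) = 217/237 = 0.91561… → S = 91.6%
(the 1/255 factors cancel in S and H, so raw channel differences can be used)
Max is G' → H = 60 × ((B-R)/Δ + 2) = 60 × ((161-10)/217 + 2)
  151/217 + 2 = 0.6958… + 2 = 2.6958…
  H = 60 × 2.6958… = 161.751…° → H = 161.8°
= HSL(161.8°, 91.6%, 46.5%)


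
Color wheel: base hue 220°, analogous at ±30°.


Base hue: 220°
Left analog: (220 - 30) mod 360 = 190°
Right analog: (220 + 30) mod 360 = 250°
Analogous hues = 190° and 250°


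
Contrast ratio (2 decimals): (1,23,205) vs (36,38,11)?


Linearize each sRGB channel c=v/255: c/12.92 if c ≤ 0.04045 else ((c+0.055)/1.055)^2.4
L = 0.2126×R_lin + 0.7152×G_lin + 0.0722×B_lin
Color 1 (1,23,205):
  R=1: 1/255≈0.0039 ≤ 0.04045 → 0.0039/12.92 ≈ 0.00030
  G=23: 23/255≈0.0902 > 0.04045 → ((0.0902+0.055)/1.055)^2.4 ≈ 0.00857
  B=205: 205/255≈0.8039 > 0.04045 → ((0.8039+0.055)/1.055)^2.4 ≈ 0.61050
  L1 = 0.2126×0.00030 + 0.7152×0.00857 + 0.0722×0.61050 ≈ 0.05027
Color 2 (36,38,11):
  R=36: 36/255≈0.1412 > 0.04045 → ((0.1412+0.055)/1.055)^2.4 ≈ 0.01764
  G=38: 38/255≈0.1490 > 0.04045 → ((0.1490+0.055)/1.055)^2.4 ≈ 0.01938
  B=11: 11/255≈0.0431 > 0.04045 → ((0.0431+0.055)/1.055)^2.4 ≈ 0.00335
  L2 = 0.2126×0.01764 + 0.7152×0.01938 + 0.0722×0.00335 ≈ 0.01785
Lighter = 0.05027, Darker = 0.01785
Ratio = (L_lighter + 0.05) / (L_darker + 0.05)
Ratio = (0.05027 + 0.05) / (0.01785 + 0.05) = 0.10027 / 0.06785 ≈ 1.4777
Ratio ≈ 1.48:1


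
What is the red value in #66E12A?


Color: #66E12A
R = 66 = 102
G = E1 = 225
B = 2A = 42
Red = 102


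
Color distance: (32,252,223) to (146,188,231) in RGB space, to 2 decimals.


d = √[(R₁-R₂)² + (G₁-G₂)² + (B₁-B₂)²]
d = √[(32-146)² + (252-188)² + (223-231)²]
d = √[12996 + 4096 + 64]
d = √17156
d ≈ 130.98


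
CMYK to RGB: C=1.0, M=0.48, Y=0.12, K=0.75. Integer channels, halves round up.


R = 255 × (1-C) × (1-K) = 255 × 0.00 × 0.25 = 0
G = 255 × (1-M) × (1-K) = 255 × 0.52 × 0.25 = 33.15 → 33
B = 255 × (1-Y) × (1-K) = 255 × 0.88 × 0.25 = 56.1 → 56
= RGB(0, 33, 56)


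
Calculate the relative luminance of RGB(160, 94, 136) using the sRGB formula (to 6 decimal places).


Linearize each channel (sRGB transfer function): c = v/255; c_lin = c/12.92 if c ≤ 0.04045, else ((c+0.055)/1.055)^2.4
  R: 160/255 ≈ 0.627451 > 0.04045 → ((0.627451+0.055)/1.055)^2.4 ≈ 0.351533
  G: 94/255 ≈ 0.368627 > 0.04045 → ((0.368627+0.055)/1.055)^2.4 ≈ 0.111932
  B: 136/255 ≈ 0.533333 > 0.04045 → ((0.533333+0.055)/1.055)^2.4 ≈ 0.246201
R_lin = 0.351533, G_lin = 0.111932, B_lin = 0.246201
L = 0.2126×R + 0.7152×G + 0.0722×B
L = 0.2126×0.351533 + 0.7152×0.111932 + 0.0722×0.246201
L ≈ 0.172566


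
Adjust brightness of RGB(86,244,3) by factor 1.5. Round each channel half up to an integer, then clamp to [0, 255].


Multiply each channel by 1.5, round half up, clamp to [0, 255]
R: 86×1.5 = 129
G: 244×1.5 = 366 → clamp → 255
B: 3×1.5 = 4.5 → round → 5
= RGB(129, 255, 5)


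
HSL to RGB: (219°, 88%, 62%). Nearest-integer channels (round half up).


H=219°, S=0.88, L=0.62
C = (1-|2L-1|)×S = (1-|0.24|)×0.88 = 0.6688
H' = H/60 = 219/60 ≈ 3.6500; X = C×(1-|H' mod 2 - 1|) = 0.23408
m = L - C/2 = 0.62 - 0.3344 = 0.2856
Sector ⌊H'⌋ = 3 → (R',G',B') = (0.0, 0.23408, 0.6688)
RGB = ((R'+m)×255, (G'+m)×255, (B'+m)×255) = (72.828, 132.5184, 243.372)
Round half up → RGB(73, 133, 243)


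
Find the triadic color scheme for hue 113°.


Triadic: equally spaced at 120° intervals
H1 = 113°
H2 = (113 + 120) mod 360 = 233°
H3 = (113 + 240) mod 360 = 353°
Triadic = 113°, 233°, 353°


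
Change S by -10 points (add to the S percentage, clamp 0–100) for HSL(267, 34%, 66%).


Original S = 34%
Adjustment = -10 percentage points
New S = 34 + (-10) = 24
Clamp to [0, 100] → 24
= HSL(267°, 24%, 66%)


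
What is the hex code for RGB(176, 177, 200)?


R = 176 → B0 (hex)
G = 177 → B1 (hex)
B = 200 → C8 (hex)
Hex = #B0B1C8


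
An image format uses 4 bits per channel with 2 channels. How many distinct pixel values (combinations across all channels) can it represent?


Total bits = 4 bits/channel × 2 channels = 8 bits
Distinct pixel values = 2^8
= 256 pixel values


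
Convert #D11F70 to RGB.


D1 → 209 (R)
1F → 31 (G)
70 → 112 (B)
= RGB(209, 31, 112)


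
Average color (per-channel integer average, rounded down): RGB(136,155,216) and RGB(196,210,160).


Midpoint: each channel = ⌊(C₁+C₂)/2⌋
R: ⌊(136+196)/2⌋ = 166
G: ⌊(155+210)/2⌋ = 182
B: ⌊(216+160)/2⌋ = 188
= RGB(166, 182, 188)


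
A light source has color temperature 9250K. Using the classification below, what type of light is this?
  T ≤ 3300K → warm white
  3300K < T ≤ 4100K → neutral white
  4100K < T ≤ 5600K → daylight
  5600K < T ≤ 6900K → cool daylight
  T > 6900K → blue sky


Temperature: 9250K
9250K > 6900K → blue sky
Classification: blue sky


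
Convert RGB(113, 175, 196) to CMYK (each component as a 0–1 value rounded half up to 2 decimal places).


R'=113/255≈0.4431, G'=175/255≈0.6863, B'=196/255≈0.7686
K = 1 - max(R',G',B') = 1 - 196/255 = 59/255 = 0.23137… → 0.23
(1-R'-K)/(1-K) simplifies to (max-R)/max with max = 196:
C = (196-113)/196 = 83/196 = 0.42346… → 0.42
M = (196-175)/196 = 21/196 = 0.10714… → 0.11
Y = (196-196)/196 = 0/196 = 0 → 0.00
= CMYK(0.42, 0.11, 0.00, 0.23)


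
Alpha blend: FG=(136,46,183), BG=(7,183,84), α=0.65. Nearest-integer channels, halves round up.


C = α×F + (1-α)×B, with 1-α = 0.35
R: 0.65×136 + 0.35×7 = 88.40 + 2.45 = 90.85 → 91
G: 0.65×46 + 0.35×183 = 29.90 + 64.05 = 93.95 → 94
B: 0.65×183 + 0.35×84 = 118.95 + 29.40 = 148.35 → 148
= RGB(91, 94, 148)


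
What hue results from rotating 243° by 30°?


New hue = (H + rotation) mod 360
New hue = (243 + 30) mod 360
= 273 mod 360
= 273°


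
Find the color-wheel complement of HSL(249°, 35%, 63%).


Complement = opposite side of color wheel = hue + 180°
H' = (249 + 180) mod 360 = 69°
S and L unchanged.
= HSL(69°, 35%, 63%)


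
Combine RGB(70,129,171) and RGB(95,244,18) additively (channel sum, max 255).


Additive: each channel = min(255, C₁+C₂)
R: 70+95 = 165 → 165
G: 129+244 = 373 → 255
B: 171+18 = 189 → 189
= RGB(165, 255, 189)


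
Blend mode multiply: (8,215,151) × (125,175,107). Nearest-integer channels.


Multiply: C = A×B/255, rounded to nearest integer
R: 8×125/255 = 1000/255 ≈ 3.922 → 4
G: 215×175/255 = 37625/255 ≈ 147.549 → 148
B: 151×107/255 = 16157/255 ≈ 63.361 → 63
= RGB(4, 148, 63)


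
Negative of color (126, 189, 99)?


Invert: (255-R, 255-G, 255-B)
R: 255-126 = 129
G: 255-189 = 66
B: 255-99 = 156
= RGB(129, 66, 156)


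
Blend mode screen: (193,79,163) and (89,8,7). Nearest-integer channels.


Screen: C = 255 - (255-A)×(255-B)/255, rounded to nearest integer
R: 255 - (255-193)×(255-89)/255 = 255 - 10292/255 ≈ 255 - 40.361 = 214.639 → 215
G: 255 - (255-79)×(255-8)/255 = 255 - 43472/255 ≈ 255 - 170.478 = 84.522 → 85
B: 255 - (255-163)×(255-7)/255 = 255 - 22816/255 ≈ 255 - 89.475 = 165.525 → 166
= RGB(215, 85, 166)


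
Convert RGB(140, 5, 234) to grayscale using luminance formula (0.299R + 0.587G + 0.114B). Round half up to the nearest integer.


Gray = 0.299×R + 0.587×G + 0.114×B
Gray = 0.299×140 + 0.587×5 + 0.114×234
Gray = 41.860 + 2.935 + 26.676
Gray = 71.471 → round half up → 71
Gray = 71


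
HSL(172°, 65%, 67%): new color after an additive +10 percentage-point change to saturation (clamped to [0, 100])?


Original S = 65%
Adjustment = +10 percentage points
New S = 65 + (10) = 75
Clamp to [0, 100] → 75
= HSL(172°, 75%, 67%)


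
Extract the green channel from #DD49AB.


Color: #DD49AB
R = DD = 221
G = 49 = 73
B = AB = 171
Green = 73


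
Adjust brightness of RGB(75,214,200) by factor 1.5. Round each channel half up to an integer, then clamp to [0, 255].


Multiply each channel by 1.5, round half up, clamp to [0, 255]
R: 75×1.5 = 112.5 → round → 113
G: 214×1.5 = 321 → clamp → 255
B: 200×1.5 = 300 → clamp → 255
= RGB(113, 255, 255)


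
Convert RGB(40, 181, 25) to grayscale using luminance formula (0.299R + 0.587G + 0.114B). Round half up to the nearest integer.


Gray = 0.299×R + 0.587×G + 0.114×B
Gray = 0.299×40 + 0.587×181 + 0.114×25
Gray = 11.960 + 106.247 + 2.850
Gray = 121.057 → round half up → 121
Gray = 121


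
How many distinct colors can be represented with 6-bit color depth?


Colors = 2^bits = 2^6
= 64 colors


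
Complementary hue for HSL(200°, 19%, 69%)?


Complement = opposite side of color wheel = hue + 180°
H' = (200 + 180) mod 360 = 20°
S and L unchanged.
= HSL(20°, 19%, 69%)


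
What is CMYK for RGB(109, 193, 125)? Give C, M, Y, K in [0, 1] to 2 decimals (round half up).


R'=109/255≈0.4275, G'=193/255≈0.7569, B'=125/255≈0.4902
K = 1 - max(R',G',B') = 1 - 193/255 = 62/255 = 0.24313… → 0.24
(1-R'-K)/(1-K) simplifies to (max-R)/max with max = 193:
C = (193-109)/193 = 84/193 = 0.43523… → 0.44
M = (193-193)/193 = 0/193 = 0 → 0.00
Y = (193-125)/193 = 68/193 = 0.35233… → 0.35
= CMYK(0.44, 0.00, 0.35, 0.24)


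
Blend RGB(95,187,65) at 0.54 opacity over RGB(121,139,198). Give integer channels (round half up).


C = α×F + (1-α)×B, with 1-α = 0.46
R: 0.54×95 + 0.46×121 = 51.30 + 55.66 = 106.96 → 107
G: 0.54×187 + 0.46×139 = 100.98 + 63.94 = 164.92 → 165
B: 0.54×65 + 0.46×198 = 35.10 + 91.08 = 126.18 → 126
= RGB(107, 165, 126)


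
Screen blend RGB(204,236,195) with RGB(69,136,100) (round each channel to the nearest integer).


Screen: C = 255 - (255-A)×(255-B)/255, rounded to nearest integer
R: 255 - (255-204)×(255-69)/255 = 255 - 9486/255 ≈ 255 - 37.200 = 217.800 → 218
G: 255 - (255-236)×(255-136)/255 = 255 - 2261/255 ≈ 255 - 8.867 = 246.133 → 246
B: 255 - (255-195)×(255-100)/255 = 255 - 9300/255 ≈ 255 - 36.471 = 218.529 → 219
= RGB(218, 246, 219)


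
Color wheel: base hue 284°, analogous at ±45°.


Base hue: 284°
Left analog: (284 - 45) mod 360 = 239°
Right analog: (284 + 45) mod 360 = 329°
Analogous hues = 239° and 329°


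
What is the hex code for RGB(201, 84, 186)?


R = 201 → C9 (hex)
G = 84 → 54 (hex)
B = 186 → BA (hex)
Hex = #C954BA


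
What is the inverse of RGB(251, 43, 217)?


Invert: (255-R, 255-G, 255-B)
R: 255-251 = 4
G: 255-43 = 212
B: 255-217 = 38
= RGB(4, 212, 38)


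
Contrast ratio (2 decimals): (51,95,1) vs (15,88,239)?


Linearize each sRGB channel c=v/255: c/12.92 if c ≤ 0.04045 else ((c+0.055)/1.055)^2.4
L = 0.2126×R_lin + 0.7152×G_lin + 0.0722×B_lin
Color 1 (51,95,1):
  R=51: 51/255≈0.2000 > 0.04045 → ((0.2000+0.055)/1.055)^2.4 ≈ 0.03310
  G=95: 95/255≈0.3725 > 0.04045 → ((0.3725+0.055)/1.055)^2.4 ≈ 0.11444
  B=1: 1/255≈0.0039 ≤ 0.04045 → 0.0039/12.92 ≈ 0.00030
  L1 = 0.2126×0.03310 + 0.7152×0.11444 + 0.0722×0.00030 ≈ 0.08890
Color 2 (15,88,239):
  R=15: 15/255≈0.0588 > 0.04045 → ((0.0588+0.055)/1.055)^2.4 ≈ 0.00478
  G=88: 88/255≈0.3451 > 0.04045 → ((0.3451+0.055)/1.055)^2.4 ≈ 0.09759
  B=239: 239/255≈0.9373 > 0.04045 → ((0.9373+0.055)/1.055)^2.4 ≈ 0.86316
  L2 = 0.2126×0.00478 + 0.7152×0.09759 + 0.0722×0.86316 ≈ 0.13313
Lighter = 0.13313, Darker = 0.08890
Ratio = (L_lighter + 0.05) / (L_darker + 0.05)
Ratio = (0.13313 + 0.05) / (0.08890 + 0.05) = 0.18313 / 0.13890 ≈ 1.3184
Ratio ≈ 1.32:1


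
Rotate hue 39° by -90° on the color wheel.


New hue = (H + rotation) mod 360
New hue = (39 -90) mod 360
= -51 mod 360
= 309°


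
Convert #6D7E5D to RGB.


6D → 109 (R)
7E → 126 (G)
5D → 93 (B)
= RGB(109, 126, 93)


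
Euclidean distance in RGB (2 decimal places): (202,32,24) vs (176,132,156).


d = √[(R₁-R₂)² + (G₁-G₂)² + (B₁-B₂)²]
d = √[(202-176)² + (32-132)² + (24-156)²]
d = √[676 + 10000 + 17424]
d = √28100
d ≈ 167.63


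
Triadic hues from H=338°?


Triadic: equally spaced at 120° intervals
H1 = 338°
H2 = (338 + 120) mod 360 = 98°
H3 = (338 + 240) mod 360 = 218°
Triadic = 338°, 98°, 218°


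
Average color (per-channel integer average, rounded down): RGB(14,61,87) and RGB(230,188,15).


Midpoint: each channel = ⌊(C₁+C₂)/2⌋
R: ⌊(14+230)/2⌋ = 122
G: ⌊(61+188)/2⌋ = 124
B: ⌊(87+15)/2⌋ = 51
= RGB(122, 124, 51)


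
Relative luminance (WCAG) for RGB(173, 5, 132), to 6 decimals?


Linearize each channel (sRGB transfer function): c = v/255; c_lin = c/12.92 if c ≤ 0.04045, else ((c+0.055)/1.055)^2.4
  R: 173/255 ≈ 0.678431 > 0.04045 → ((0.678431+0.055)/1.055)^2.4 ≈ 0.417885
  G: 5/255 ≈ 0.019608 ≤ 0.04045 → 0.019608/12.92 ≈ 0.001518
  B: 132/255 ≈ 0.517647 > 0.04045 → ((0.517647+0.055)/1.055)^2.4 ≈ 0.230740
R_lin = 0.417885, G_lin = 0.001518, B_lin = 0.230740
L = 0.2126×R + 0.7152×G + 0.0722×B
L = 0.2126×0.417885 + 0.7152×0.001518 + 0.0722×0.230740
L ≈ 0.106587


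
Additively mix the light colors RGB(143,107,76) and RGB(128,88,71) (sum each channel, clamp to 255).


Additive: each channel = min(255, C₁+C₂)
R: 143+128 = 271 → 255
G: 107+88 = 195 → 195
B: 76+71 = 147 → 147
= RGB(255, 195, 147)


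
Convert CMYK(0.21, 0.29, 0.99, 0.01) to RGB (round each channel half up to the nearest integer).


R = 255 × (1-C) × (1-K) = 255 × 0.79 × 0.99 = 199.4355 → 199
G = 255 × (1-M) × (1-K) = 255 × 0.71 × 0.99 = 179.2395 → 179
B = 255 × (1-Y) × (1-K) = 255 × 0.01 × 0.99 = 2.5245 → 3
= RGB(199, 179, 3)


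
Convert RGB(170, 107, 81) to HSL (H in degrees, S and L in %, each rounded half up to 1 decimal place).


Normalize: R'=170/255≈0.6667, G'=107/255≈0.4196, B'=81/255≈0.3176
Max=170/255, Min=81/255, Δ=Max-Min=89/255
L = (Max+Min)/2 = (170+81)/510 = 251/510 = 0.49215… → L = 49.2%
L ≤ 0.5 → S = Δ/(Max+Min) = 89/(170+81) = 89/251 = 0.35458… → S = 35.5%
(the 1/255 factors cancel in S and H, so raw channel differences can be used)
Max is R' → H = 60 × (((G-B)/Δ) mod 6) = 60 × (((107-81)/89) mod 6)
  26/89 = 0.2921…
  H = 60 × 0.2921… = 17.528…° → H = 17.5°
= HSL(17.5°, 35.5%, 49.2%)


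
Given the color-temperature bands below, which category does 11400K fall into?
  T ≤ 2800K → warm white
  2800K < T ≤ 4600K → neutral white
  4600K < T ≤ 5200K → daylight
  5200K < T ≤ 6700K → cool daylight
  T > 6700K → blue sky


Temperature: 11400K
11400K > 6700K → blue sky
Classification: blue sky


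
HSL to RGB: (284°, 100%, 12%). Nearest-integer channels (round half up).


H=284°, S=1.00, L=0.12
C = (1-|2L-1|)×S = (1-|-0.76|)×1.00 = 0.24
H' = H/60 = 284/60 ≈ 4.7333; X = C×(1-|H' mod 2 - 1|) = 0.176
m = L - C/2 = 0.12 - 0.12 = 0
Sector ⌊H'⌋ = 4 → (R',G',B') = (0.176, 0.0, 0.24)
RGB = ((R'+m)×255, (G'+m)×255, (B'+m)×255) = (44.88, 0.0, 61.2)
Round half up → RGB(45, 0, 61)


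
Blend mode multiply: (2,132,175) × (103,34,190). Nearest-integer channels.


Multiply: C = A×B/255, rounded to nearest integer
R: 2×103/255 = 206/255 ≈ 0.808 → 1
G: 132×34/255 = 4488/255 ≈ 17.600 → 18
B: 175×190/255 = 33250/255 ≈ 130.392 → 130
= RGB(1, 18, 130)


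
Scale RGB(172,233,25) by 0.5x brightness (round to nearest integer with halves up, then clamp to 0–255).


Multiply each channel by 0.5, round half up, clamp to [0, 255]
R: 172×0.5 = 86
G: 233×0.5 = 116.5 → round → 117
B: 25×0.5 = 12.5 → round → 13
= RGB(86, 117, 13)


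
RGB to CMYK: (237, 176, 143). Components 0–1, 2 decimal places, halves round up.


R'=237/255≈0.9294, G'=176/255≈0.6902, B'=143/255≈0.5608
K = 1 - max(R',G',B') = 1 - 237/255 = 18/255 = 0.07058… → 0.07
(1-R'-K)/(1-K) simplifies to (max-R)/max with max = 237:
C = (237-237)/237 = 0/237 = 0 → 0.00
M = (237-176)/237 = 61/237 = 0.25738… → 0.26
Y = (237-143)/237 = 94/237 = 0.39662… → 0.40
= CMYK(0.00, 0.26, 0.40, 0.07)
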